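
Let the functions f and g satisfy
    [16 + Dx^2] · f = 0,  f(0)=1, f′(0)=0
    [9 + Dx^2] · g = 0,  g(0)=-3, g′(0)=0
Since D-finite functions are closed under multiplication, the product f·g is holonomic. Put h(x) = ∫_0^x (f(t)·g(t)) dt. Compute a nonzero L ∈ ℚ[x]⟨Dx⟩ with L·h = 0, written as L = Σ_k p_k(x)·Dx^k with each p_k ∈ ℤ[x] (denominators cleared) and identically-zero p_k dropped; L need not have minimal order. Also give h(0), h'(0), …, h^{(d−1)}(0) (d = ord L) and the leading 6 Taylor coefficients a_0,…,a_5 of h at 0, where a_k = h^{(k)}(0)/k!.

f: a_k = 1, 0, -8, 0, 32/3, 0, …
g: a_k = -3, 0, 27/2, 0, -81/8, 0, …
f·g: L₀ = L_f ⊗_s L_g, ord ≤ 2·2.
Integrate: L := L₀·Dx.
L = 49·Dx + 50·Dx^3 + Dx^5  (order 5).
h: a_k = 0, -3, 0, 25/2, 0, -1201/40, …
ICs: h(0) = 0, h′(0) = -3, h′′(0) = 0, h′′′(0) = 75, h′′′′(0) = 0.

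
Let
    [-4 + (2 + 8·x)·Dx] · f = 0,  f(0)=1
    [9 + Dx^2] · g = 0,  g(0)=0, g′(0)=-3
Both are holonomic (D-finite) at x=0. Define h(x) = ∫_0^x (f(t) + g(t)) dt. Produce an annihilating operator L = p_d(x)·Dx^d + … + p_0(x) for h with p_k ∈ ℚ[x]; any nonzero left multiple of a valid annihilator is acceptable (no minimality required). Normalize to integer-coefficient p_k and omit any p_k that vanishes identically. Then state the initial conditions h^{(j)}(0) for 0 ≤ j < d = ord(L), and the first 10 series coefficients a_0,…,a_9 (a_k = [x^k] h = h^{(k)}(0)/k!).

L = (-378 - 1296·x - 2592·x^2)·Dx + (45 + 828·x + 3888·x^2 + 5184·x^3)·Dx^2 + (-42 - 144·x - 288·x^2)·Dx^3 + (5 + 92·x + 432·x^2 + 576·x^3)·Dx^4  (order 4).
h: a_k = 0, 1, -1/2, -2/3, 17/8, -2, 1039/240, -12, 148083/4480, -286/3, …
ICs: h(0) = 0, h′(0) = 1, h′′(0) = -1, h′′′(0) = -4.

f: a_k = 1, 2, -2, 4, -10, 28, -84, 264, -858, 2860, …
g: a_k = 0, -3, 0, 9/2, 0, -81/40, 0, 243/560, 0, -243/4480, …
h₀=f+g: left-lcm gives L₀, ord ≤ 3.
h=∫h₀ ⇒ L = L₀·Dx.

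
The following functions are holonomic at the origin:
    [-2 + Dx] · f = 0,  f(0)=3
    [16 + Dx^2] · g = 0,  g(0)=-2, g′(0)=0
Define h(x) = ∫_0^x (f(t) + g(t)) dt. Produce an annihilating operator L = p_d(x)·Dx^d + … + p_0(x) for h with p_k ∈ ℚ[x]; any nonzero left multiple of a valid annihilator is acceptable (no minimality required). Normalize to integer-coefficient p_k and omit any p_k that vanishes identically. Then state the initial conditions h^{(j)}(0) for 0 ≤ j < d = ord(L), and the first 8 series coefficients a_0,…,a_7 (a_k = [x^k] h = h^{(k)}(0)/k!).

L = -32·Dx + 16·Dx^2 - 2·Dx^3 + Dx^4  (order 4).
h: a_k = 0, 1, 3, 22/3, 1, -58/15, 2/15, 524/315, …
ICs: h(0) = 0, h′(0) = 1, h′′(0) = 6, h′′′(0) = 44.

f: a_k = 3, 6, 6, 4, 2, 4/5, 4/15, 8/105, …
g: a_k = -2, 0, 16, 0, -64/3, 0, 512/45, 0, …
h₀=f+g: left-lcm gives L₀, ord ≤ 3.
Integrate: L := L₀·Dx.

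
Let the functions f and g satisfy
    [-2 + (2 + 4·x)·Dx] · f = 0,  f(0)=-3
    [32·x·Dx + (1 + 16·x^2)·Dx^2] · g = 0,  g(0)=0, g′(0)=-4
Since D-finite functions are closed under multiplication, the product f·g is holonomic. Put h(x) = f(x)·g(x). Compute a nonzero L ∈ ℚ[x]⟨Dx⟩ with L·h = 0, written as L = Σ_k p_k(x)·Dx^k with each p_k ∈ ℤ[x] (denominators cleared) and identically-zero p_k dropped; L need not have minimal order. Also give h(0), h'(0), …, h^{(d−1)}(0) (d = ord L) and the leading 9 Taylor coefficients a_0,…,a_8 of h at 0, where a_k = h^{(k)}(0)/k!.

f: a_k = -3, -3, 3/2, -3/2, 15/8, -21/8, 63/16, -99/16, 1287/128, …
g: a_k = 0, -4, 0, 64/3, 0, -1024/5, 0, 16384/7, 0, …
Product ⇒ symmetric product L₀, ord ≤ 2.
L = (3 - 32·x - 16·x^2) + (-2 + 28·x + 96·x^2 + 64·x^3)·Dx + (1 + 4·x + 20·x^2 + 64·x^3 + 64·x^4)·Dx^2  (order 2).
h: a_k = 0, 12, 12, -70, -58, 6389/10, 5929/10, -1022653/140, -944407/140, …
ICs: h(0) = 0, h′(0) = 12.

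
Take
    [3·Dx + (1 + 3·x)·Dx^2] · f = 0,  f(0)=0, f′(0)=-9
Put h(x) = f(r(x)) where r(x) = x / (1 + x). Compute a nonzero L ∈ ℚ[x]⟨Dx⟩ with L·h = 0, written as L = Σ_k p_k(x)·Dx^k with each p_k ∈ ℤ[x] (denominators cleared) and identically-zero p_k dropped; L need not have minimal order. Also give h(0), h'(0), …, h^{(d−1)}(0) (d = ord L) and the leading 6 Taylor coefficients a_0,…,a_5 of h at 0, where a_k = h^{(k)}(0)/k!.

L = (5 + 8·x)·Dx + (1 + 5·x + 4·x^2)·Dx^2  (order 2).
h: a_k = 0, -9, 45/2, -63, 765/4, -3069/5, …
ICs: h(0) = 0, h′(0) = -9.

f: a_k = 0, -9, 27/2, -27, 243/4, -729/5, …
L₀ from L_f via x↦r, Dx↦r'^{-1}Dx.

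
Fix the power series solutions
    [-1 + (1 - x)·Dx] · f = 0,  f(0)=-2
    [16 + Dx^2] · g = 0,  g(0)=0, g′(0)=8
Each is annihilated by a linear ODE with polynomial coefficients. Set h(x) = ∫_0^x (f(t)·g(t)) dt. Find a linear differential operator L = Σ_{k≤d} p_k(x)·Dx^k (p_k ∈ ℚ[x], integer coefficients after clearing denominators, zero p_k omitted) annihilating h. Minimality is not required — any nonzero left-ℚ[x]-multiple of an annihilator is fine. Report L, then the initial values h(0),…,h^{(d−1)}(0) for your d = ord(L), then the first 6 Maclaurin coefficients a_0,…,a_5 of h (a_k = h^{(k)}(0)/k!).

L = (-16 + 16·x)·Dx + 2·Dx^2 + (-1 + x)·Dx^3  (order 3).
h: a_k = 0, 0, -8, -16/3, 20/3, 16/3, …
ICs: h(0) = 0, h′(0) = 0, h′′(0) = -16.

f: a_k = -2, -2, -2, -2, -2, -2, …
g: a_k = 0, 8, 0, -64/3, 0, 256/15, …
Sym-product of L_f,L_g gives L₀ (≤ ord 2).
∫: right-multiply L₀ by Dx.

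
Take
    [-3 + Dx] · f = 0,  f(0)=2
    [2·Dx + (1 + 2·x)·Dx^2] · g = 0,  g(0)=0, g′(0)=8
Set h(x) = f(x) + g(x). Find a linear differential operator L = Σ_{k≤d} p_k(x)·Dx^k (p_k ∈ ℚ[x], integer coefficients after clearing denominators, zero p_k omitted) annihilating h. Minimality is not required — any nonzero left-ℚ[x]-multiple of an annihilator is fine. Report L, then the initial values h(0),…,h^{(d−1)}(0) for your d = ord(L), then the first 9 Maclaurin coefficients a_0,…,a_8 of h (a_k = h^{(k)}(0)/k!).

f: a_k = 2, 6, 9, 9, 27/4, 81/20, 81/40, 243/280, 729/2240, …
g: a_k = 0, 8, -8, 32/3, -16, 128/5, -128/3, 512/7, -128, …
f+g: L₀ = lclm(L_f,L_g), ord ≤ 1+2.
L = (-42 - 36·x)·Dx + (-1 - 36·x - 36·x^2)·Dx^2 + (5 + 16·x + 12·x^2)·Dx^3  (order 3).
h: a_k = 2, 14, 1, 59/3, -37/4, 593/20, -4877/120, 20723/280, -285991/2240, …
ICs: h(0) = 2, h′(0) = 14, h′′(0) = 2.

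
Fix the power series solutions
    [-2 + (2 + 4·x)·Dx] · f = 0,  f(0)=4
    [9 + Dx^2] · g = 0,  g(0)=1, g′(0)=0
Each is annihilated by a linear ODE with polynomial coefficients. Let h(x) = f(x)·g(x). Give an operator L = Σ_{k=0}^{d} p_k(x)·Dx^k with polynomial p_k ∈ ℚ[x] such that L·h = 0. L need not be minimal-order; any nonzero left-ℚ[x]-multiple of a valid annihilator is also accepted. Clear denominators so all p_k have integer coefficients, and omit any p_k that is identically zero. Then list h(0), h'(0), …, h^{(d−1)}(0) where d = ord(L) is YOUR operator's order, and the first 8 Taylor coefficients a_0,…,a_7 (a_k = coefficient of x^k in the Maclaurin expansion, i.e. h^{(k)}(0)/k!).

L = (12 + 36·x + 36·x^2) + (-2 - 4·x)·Dx + (1 + 4·x + 4·x^2)·Dx^2  (order 2).
h: a_k = 4, 4, -20, -16, 20, 8, -24/5, -24/5, …
ICs: h(0) = 4, h′(0) = 4.

f: a_k = 4, 4, -2, 2, -5/2, 7/2, -21/4, 33/4, …
g: a_k = 1, 0, -9/2, 0, 27/8, 0, -81/80, 0, …
Product ⇒ symmetric product L₀, ord ≤ 2.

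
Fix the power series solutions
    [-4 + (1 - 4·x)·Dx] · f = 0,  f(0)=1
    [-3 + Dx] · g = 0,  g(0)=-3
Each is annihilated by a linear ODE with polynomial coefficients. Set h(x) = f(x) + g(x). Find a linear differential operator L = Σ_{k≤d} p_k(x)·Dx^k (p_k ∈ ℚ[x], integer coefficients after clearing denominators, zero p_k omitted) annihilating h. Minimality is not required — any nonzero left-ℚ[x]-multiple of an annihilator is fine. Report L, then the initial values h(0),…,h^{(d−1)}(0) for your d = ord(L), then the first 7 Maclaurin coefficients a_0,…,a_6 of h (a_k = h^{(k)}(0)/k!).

L = (-60 - 144·x) + (23 + 72·x - 144·x^2)·Dx + (-1 - 8·x + 48·x^2)·Dx^2  (order 2).
h: a_k = -2, -5, 5/2, 101/2, 1967/8, 40717/40, 327437/80, …
ICs: h(0) = -2, h′(0) = -5.

f: a_k = 1, 4, 16, 64, 256, 1024, 4096, …
g: a_k = -3, -9, -27/2, -27/2, -81/8, -243/40, -243/80, …
L₀ := lclm(L_f,L_g); ord L₀ ≤ 1+1.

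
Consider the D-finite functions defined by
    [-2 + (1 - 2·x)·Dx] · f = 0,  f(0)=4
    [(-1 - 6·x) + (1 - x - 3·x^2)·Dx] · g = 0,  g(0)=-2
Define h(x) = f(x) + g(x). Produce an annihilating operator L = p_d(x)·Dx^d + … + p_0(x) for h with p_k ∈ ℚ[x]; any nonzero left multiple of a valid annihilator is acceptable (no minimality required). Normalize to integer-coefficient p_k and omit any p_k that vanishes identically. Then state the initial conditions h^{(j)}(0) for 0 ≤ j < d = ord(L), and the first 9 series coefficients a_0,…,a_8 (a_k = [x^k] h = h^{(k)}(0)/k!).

f: a_k = 4, 8, 16, 32, 64, 128, 256, 512, 1024, …
g: a_k = -2, -2, -8, -14, -38, -80, -194, -434, -1016, …
Sum ⇒ L₀ = lclm(L_f,L_g) in ℚ(x)⟨Dx⟩.
L = (8 - 36·x + 108·x^2 - 72·x^3) + (-2·x - 54·x^2 + 192·x^3 - 144·x^4)·Dx + (-1 + 9·x - 23·x^2 + 6·x^3 + 42·x^4 - 36·x^5)·Dx^2  (order 2).
h: a_k = 2, 6, 8, 18, 26, 48, 62, 78, 8, …
ICs: h(0) = 2, h′(0) = 6.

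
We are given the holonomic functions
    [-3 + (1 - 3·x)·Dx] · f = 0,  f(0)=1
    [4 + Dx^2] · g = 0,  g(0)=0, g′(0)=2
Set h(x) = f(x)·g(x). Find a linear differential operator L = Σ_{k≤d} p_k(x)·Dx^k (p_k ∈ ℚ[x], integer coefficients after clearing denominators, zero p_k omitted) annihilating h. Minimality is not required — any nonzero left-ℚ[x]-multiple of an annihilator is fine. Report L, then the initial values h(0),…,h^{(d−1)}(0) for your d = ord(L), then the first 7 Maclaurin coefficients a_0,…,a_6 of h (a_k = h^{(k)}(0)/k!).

L = (-4 + 12·x) + 6·Dx + (-1 + 3·x)·Dx^2  (order 2).
h: a_k = 0, 2, 6, 50/3, 50, 2254/15, 2254/5, …
ICs: h(0) = 0, h′(0) = 2.

f: a_k = 1, 3, 9, 27, 81, 243, 729, …
g: a_k = 0, 2, 0, -4/3, 0, 4/15, 0, …
L₀ := L_f ⊗_s L_g (sym. prod.), ord ≤ 2.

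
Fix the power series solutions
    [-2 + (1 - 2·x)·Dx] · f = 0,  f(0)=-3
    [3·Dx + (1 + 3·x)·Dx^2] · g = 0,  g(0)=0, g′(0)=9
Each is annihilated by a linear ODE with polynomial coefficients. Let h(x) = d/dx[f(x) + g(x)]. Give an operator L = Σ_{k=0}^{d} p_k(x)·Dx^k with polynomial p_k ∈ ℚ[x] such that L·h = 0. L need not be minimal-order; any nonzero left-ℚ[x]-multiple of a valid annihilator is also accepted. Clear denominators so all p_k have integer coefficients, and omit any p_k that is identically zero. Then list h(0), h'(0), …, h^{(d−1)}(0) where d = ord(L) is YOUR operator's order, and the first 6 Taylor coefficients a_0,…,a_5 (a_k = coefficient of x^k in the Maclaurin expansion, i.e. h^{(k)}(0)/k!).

L = (144 + 72·x) + (6 + 216·x + 144·x^2)·Dx + (-7 - 13·x + 36·x^2 + 36·x^3)·Dx^2  (order 2).
h: a_k = 3, -51, 9, -435, 249, -3339, …
ICs: h(0) = 3, h′(0) = -51.

f: a_k = -3, -6, -12, -24, -48, -96, …
g: a_k = 0, 9, -27/2, 27, -243/4, 729/5, …
h₀=f+g: left-lcm gives L₀, ord ≤ 3.
Derive L from L₀ (diff closure).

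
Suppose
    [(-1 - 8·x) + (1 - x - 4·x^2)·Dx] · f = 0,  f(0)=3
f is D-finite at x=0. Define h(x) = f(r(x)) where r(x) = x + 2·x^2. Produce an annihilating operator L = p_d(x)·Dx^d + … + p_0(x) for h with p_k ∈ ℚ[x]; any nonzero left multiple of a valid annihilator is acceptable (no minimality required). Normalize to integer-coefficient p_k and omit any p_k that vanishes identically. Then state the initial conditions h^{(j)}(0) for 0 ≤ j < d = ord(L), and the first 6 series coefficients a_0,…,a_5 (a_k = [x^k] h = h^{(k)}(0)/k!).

L = (1 + 12·x + 48·x^2 + 64·x^3) + (-1 + x + 6·x^2 + 16·x^3 + 16·x^4)·Dx  (order 1).
h: a_k = 3, 3, 21, 87, 309, 1215, …
ICs: h(0) = 3.

f: a_k = 3, 3, 15, 27, 87, 195, …
Change of var in L_f (x↦r) gives L₀.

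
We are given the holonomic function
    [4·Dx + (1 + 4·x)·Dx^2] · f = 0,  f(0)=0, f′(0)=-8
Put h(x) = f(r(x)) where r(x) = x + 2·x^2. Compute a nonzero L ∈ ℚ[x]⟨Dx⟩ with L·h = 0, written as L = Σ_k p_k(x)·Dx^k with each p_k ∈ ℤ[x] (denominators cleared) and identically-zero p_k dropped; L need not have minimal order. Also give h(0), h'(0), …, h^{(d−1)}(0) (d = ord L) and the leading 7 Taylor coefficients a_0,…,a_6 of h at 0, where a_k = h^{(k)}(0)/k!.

L = (16·x + 32·x^2)·Dx + (1 + 8·x + 24·x^2 + 32·x^3)·Dx^2  (order 2).
h: a_k = 0, -8, 0, 64/3, -64, 512/5, 0, …
ICs: h(0) = 0, h′(0) = -8.

f: a_k = 0, -8, 16, -128/3, 128, -2048/5, 4096/3, …
f∘r: x↦r, Dx↦Dx/r' in L_f ⇒ L₀.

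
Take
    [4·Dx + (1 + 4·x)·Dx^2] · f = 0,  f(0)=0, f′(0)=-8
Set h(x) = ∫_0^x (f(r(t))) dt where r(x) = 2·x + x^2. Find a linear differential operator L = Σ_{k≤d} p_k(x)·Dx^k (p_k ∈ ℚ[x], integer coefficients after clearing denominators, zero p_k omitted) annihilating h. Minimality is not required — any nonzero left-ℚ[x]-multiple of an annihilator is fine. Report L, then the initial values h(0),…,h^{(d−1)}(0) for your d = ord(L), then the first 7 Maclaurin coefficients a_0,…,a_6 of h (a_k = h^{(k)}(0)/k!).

f: a_k = 0, -8, 16, -128/3, 128, -2048/5, 4096/3, …
Change of var in L_f (x↦r) gives L₀.
h=∫₀ˣh₀: take L = L₀·Dx.
L = (7 + 8·x + 4·x^2)·Dx^2 + (1 + 9·x + 12·x^2 + 4·x^3)·Dx^3  (order 3).
h: a_k = 0, 0, -8, 56/3, -208/3, 1552/5, -23168/15, …
ICs: h(0) = 0, h′(0) = 0, h′′(0) = -16.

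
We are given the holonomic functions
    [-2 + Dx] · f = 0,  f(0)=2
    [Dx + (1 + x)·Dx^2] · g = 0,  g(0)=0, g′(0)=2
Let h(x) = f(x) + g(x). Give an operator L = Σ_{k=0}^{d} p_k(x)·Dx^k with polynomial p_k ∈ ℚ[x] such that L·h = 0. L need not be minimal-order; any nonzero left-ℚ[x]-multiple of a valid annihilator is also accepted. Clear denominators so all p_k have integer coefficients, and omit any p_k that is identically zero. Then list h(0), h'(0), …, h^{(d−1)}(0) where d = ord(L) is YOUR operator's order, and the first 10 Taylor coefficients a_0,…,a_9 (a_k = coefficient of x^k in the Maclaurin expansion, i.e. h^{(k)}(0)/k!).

f: a_k = 2, 4, 4, 8/3, 4/3, 8/15, 8/45, 16/315, 4/315, 8/2835, …
g: a_k = 0, 2, -1, 2/3, -1/2, 2/5, -1/3, 2/7, -1/4, 2/9, …
Sum ⇒ L₀ = lclm(L_f,L_g) in ℚ(x)⟨Dx⟩.
L = (-8 - 4·x)·Dx + (-2 - 8·x - 4·x^2)·Dx^2 + (3 + 5·x + 2·x^2)·Dx^3  (order 3).
h: a_k = 2, 6, 3, 10/3, 5/6, 14/15, -7/45, 106/315, -299/1260, 638/2835, …
ICs: h(0) = 2, h′(0) = 6, h′′(0) = 6.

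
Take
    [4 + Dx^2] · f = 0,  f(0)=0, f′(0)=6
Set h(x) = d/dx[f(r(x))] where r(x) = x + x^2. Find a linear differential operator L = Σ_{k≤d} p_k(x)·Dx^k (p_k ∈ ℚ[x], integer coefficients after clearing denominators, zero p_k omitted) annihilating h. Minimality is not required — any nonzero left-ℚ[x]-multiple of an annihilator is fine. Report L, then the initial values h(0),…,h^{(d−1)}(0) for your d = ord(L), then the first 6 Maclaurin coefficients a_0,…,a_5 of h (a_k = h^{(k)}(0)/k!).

f: a_k = 0, 6, 0, -4, 0, 4/5, …
h₀=f(r): pull back L_f along r ⇒ L₀.
h=h₀': d/dx-closure on L₀ ⇒ L.
L = (16 + 32·x + 96·x^2 + 128·x^3 + 64·x^4) + (-6 - 12·x)·Dx + (1 + 4·x + 4·x^2)·Dx^2  (order 2).
h: a_k = 6, 12, -12, -48, -56, 0, …
ICs: h(0) = 6, h′(0) = 12.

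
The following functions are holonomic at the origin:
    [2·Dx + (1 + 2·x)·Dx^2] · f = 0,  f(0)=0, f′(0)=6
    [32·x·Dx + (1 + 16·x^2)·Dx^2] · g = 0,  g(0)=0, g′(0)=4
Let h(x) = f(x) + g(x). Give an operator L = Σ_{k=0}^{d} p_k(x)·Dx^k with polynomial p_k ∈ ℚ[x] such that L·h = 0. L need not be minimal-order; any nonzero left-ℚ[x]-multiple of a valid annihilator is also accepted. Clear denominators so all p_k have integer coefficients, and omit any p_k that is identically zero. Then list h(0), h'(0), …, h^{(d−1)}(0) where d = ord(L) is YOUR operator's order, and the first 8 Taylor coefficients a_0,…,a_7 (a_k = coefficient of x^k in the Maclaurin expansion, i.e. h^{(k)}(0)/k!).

L = (-32 - 192·x + 1536·x^2 + 1024·x^3)·Dx + (-20 - 64·x + 576·x^2 + 3072·x^3 + 2048·x^4)·Dx^2 + (-1 + 14·x + 32·x^2 + 256·x^3 + 768·x^4 + 512·x^5)·Dx^3  (order 3).
h: a_k = 0, 10, -6, -40/3, -12, 224, -32, -16000/7, …
ICs: h(0) = 0, h′(0) = 10, h′′(0) = -12.

f: a_k = 0, 6, -6, 8, -12, 96/5, -32, 384/7, …
g: a_k = 0, 4, 0, -64/3, 0, 1024/5, 0, -16384/7, …
Sum ⇒ L₀ = lclm(L_f,L_g) in ℚ(x)⟨Dx⟩.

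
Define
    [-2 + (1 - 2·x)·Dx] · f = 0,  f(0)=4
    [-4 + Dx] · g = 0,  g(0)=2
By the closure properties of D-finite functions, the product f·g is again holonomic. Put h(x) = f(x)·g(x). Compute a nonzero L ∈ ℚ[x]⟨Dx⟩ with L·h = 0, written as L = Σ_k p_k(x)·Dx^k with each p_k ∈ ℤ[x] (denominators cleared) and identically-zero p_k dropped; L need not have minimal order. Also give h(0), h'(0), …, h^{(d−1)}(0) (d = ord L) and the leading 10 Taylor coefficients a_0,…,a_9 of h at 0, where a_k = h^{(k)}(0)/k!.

L = (6 - 8·x) + (-1 + 2·x)·Dx  (order 1).
h: a_k = 8, 48, 160, 1216/3, 896, 27904/15, 169472/45, 158720/21, 4765696/315, 85798912/2835, …
ICs: h(0) = 8.

f: a_k = 4, 8, 16, 32, 64, 128, 256, 512, 1024, 2048, …
g: a_k = 2, 8, 16, 64/3, 64/3, 256/15, 512/45, 2048/315, 1024/315, 4096/2835, …
h₀=f·g: eliminate ⇒ L₀, order ≤ 1·1.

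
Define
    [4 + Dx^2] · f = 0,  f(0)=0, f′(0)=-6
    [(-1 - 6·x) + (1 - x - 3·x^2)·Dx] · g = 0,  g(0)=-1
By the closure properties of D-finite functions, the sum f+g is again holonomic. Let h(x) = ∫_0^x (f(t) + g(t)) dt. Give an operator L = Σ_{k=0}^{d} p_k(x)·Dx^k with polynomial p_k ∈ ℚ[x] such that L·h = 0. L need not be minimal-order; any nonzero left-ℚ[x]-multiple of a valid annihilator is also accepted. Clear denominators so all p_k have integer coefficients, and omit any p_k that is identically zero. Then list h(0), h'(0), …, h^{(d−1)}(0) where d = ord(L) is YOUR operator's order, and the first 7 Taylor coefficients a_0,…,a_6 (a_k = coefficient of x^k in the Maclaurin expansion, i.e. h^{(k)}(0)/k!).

L = (-92 - 608·x - 512·x^2 - 1104·x^3 - 360·x^4 - 432·x^5)·Dx + (24 - 4·x - 24·x^2 - 80·x^3 - 180·x^4 - 216·x^5 - 216·x^6)·Dx^2 + (-23 - 152·x - 128·x^2 - 276·x^3 - 90·x^4 - 108·x^5)·Dx^3 + (6 - x - 6·x^2 - 20·x^3 - 45·x^4 - 54·x^5 - 54·x^6)·Dx^4  (order 4).
h: a_k = 0, -1, -7/2, -4/3, -3/4, -19/5, -34/5, …
ICs: h(0) = 0, h′(0) = -1, h′′(0) = -7, h′′′(0) = -8.

f: a_k = 0, -6, 0, 4, 0, -4/5, 0, …
g: a_k = -1, -1, -4, -7, -19, -40, -97, …
Weyl lclm of L_f,L_g ⇒ L₀ (ord ≤ 3).
h=∫₀ˣh₀: take L = L₀·Dx.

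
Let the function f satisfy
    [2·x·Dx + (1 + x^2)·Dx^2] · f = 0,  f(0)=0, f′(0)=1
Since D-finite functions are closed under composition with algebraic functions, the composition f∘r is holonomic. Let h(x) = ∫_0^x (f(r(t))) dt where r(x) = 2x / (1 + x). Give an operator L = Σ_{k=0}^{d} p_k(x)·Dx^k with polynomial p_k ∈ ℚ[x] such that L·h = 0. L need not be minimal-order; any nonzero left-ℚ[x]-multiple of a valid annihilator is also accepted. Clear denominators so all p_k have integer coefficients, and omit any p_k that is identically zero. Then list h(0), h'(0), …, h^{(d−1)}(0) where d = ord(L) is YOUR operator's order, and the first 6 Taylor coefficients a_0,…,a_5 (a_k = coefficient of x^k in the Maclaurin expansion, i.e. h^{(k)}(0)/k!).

L = (2 + 10·x)·Dx^2 + (1 + 2·x + 5·x^2)·Dx^3  (order 3).
h: a_k = 0, 0, 1, -2/3, -1/6, 6/5, …
ICs: h(0) = 0, h′(0) = 0, h′′(0) = 2.

f: a_k = 0, 1, 0, -1/3, 0, 1/5, …
h₀=f(r): pull back L_f along r ⇒ L₀.
h=∫₀ˣh₀: take L = L₀·Dx.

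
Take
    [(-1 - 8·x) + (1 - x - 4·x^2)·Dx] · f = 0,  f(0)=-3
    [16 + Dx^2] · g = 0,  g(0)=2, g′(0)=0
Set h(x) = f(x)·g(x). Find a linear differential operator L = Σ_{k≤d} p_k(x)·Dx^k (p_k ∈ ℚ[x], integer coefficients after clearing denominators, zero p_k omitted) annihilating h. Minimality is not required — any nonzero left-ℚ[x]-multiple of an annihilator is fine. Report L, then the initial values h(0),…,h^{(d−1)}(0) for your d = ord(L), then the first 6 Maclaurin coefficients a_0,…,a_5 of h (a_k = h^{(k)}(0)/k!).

f: a_k = -3, -3, -15, -27, -87, -195, …
g: a_k = 2, 0, -16, 0, 64/3, 0, …
f·g: L₀ = L_f ⊗_s L_g, ord ≤ 1·2.
L = (-8 + 16·x + 64·x^2) + (2 + 16·x)·Dx + (-1 + x + 4·x^2)·Dx^2  (order 2).
h: a_k = -6, -6, 18, -6, 2, -22, …
ICs: h(0) = -6, h′(0) = -6.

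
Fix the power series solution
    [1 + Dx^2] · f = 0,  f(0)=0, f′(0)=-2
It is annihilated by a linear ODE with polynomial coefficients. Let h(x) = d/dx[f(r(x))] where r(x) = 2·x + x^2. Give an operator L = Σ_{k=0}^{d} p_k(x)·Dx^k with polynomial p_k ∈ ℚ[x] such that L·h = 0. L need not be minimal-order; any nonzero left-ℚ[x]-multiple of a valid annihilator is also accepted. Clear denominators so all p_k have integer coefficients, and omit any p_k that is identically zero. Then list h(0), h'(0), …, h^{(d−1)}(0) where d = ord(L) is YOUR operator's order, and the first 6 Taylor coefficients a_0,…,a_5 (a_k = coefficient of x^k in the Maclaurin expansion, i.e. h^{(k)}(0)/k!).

L = (7 + 16·x + 24·x^2 + 16·x^3 + 4·x^4) + (-3 - 3·x)·Dx + (1 + 2·x + x^2)·Dx^2  (order 2).
h: a_k = -4, -4, 8, 16, 22/3, -6, …
ICs: h(0) = -4, h′(0) = -4.

f: a_k = 0, -2, 0, 1/3, 0, -1/60, …
Change of var in L_f (x↦r) gives L₀.
Differentiate: ansatz ord ≤ ord L₀ ⇒ L.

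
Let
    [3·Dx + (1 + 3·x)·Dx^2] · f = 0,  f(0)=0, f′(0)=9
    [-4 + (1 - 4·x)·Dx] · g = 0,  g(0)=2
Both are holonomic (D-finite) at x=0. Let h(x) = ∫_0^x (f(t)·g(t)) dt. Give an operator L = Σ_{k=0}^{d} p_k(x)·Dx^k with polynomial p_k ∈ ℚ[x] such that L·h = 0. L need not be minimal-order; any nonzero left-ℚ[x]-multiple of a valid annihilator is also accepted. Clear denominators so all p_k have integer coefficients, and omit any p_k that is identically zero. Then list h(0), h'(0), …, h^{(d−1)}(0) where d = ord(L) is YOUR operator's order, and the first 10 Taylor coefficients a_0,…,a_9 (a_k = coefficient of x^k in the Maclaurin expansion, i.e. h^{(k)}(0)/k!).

f: a_k = 0, 9, -27/2, 27, -243/4, 729/5, -729/2, 6561/7, -19683/8, 6561, …
g: a_k = 2, 8, 32, 128, 512, 2048, 8192, 32768, 131072, 524288, …
h₀=f·g: eliminate ⇒ L₀, order ≤ 2·1.
Integrate: L := L₀·Dx.
L = 12·Dx + (5 + 36·x)·Dx^2 + (-1 + x + 12·x^2)·Dx^3  (order 3).
h: a_k = 0, 0, 9, 15, 117/2, 1629/10, 2958/5, 9621/5, 975663/140, 3392479/140, …
ICs: h(0) = 0, h′(0) = 0, h′′(0) = 18.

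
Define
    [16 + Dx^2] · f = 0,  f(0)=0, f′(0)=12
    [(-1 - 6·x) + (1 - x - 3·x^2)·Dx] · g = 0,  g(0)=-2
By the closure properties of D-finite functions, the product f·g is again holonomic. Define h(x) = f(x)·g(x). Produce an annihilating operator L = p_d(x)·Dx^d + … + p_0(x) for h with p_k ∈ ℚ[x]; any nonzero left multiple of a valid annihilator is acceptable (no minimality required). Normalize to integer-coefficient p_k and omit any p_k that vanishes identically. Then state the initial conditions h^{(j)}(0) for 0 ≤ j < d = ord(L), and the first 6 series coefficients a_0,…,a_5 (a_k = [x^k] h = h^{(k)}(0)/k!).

L = (-10 + 16·x + 48·x^2) + (2 + 12·x)·Dx + (-1 + x + 3·x^2)·Dx^2  (order 2).
h: a_k = 0, -24, -24, -32, -104, -1256/5, …
ICs: h(0) = 0, h′(0) = -24.

f: a_k = 0, 12, 0, -32, 0, 128/5, …
g: a_k = -2, -2, -8, -14, -38, -80, …
Product ⇒ symmetric product L₀, ord ≤ 2.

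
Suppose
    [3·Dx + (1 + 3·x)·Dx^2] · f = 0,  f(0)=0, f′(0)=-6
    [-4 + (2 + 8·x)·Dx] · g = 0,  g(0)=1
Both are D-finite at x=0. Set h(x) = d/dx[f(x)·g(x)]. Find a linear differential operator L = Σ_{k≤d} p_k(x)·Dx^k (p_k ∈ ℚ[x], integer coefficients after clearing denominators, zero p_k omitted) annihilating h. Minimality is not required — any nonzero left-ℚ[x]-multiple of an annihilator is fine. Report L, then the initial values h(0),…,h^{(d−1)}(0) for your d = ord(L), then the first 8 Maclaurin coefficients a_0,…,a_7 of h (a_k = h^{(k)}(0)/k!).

L = (4 + 24·x + 24·x^2) + (8 + 74·x + 216·x^2 + 192·x^3)·Dx + (1 + 13·x + 62·x^2 + 128·x^3 + 96·x^4)·Dx^2  (order 2).
h: a_k = -6, -6, 36, -150, 579, -10872/5, 40374/5, -1045314/35, …
ICs: h(0) = -6, h′(0) = -6.

f: a_k = 0, -6, 9, -18, 81/2, -486/5, 243, -4374/7, …
g: a_k = 1, 2, -2, 4, -10, 28, -84, 264, …
Sym-product of L_f,L_g gives L₀ (≤ ord 2).
h₀' ⇒ L via d/dx closure of L₀.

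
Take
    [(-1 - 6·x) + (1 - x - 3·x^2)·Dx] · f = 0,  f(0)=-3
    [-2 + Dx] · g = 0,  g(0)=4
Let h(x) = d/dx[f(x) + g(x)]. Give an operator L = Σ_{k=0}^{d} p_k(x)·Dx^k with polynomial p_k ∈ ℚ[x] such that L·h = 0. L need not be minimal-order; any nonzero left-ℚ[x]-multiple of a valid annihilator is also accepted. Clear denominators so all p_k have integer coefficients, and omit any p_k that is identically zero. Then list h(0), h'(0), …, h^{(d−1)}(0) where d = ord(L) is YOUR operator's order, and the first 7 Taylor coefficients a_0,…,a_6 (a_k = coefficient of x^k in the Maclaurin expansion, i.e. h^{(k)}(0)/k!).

L = (26 + 268·x + 300·x^2 + 864·x^3 + 324·x^4) + (-19 - 136·x - 196·x^2 - 372·x^3 + 90·x^4 + 108·x^5)·Dx + (3 + x + 23·x^2 - 30·x^3 - 126·x^4 - 54·x^5)·Dx^2  (order 2).
h: a_k = 5, -8, -47, -652/3, -1784/3, -26158/15, -205033/45, …
ICs: h(0) = 5, h′(0) = -8.

f: a_k = -3, -3, -12, -21, -57, -120, -291, …
g: a_k = 4, 8, 8, 16/3, 8/3, 16/15, 16/45, …
L₀ := lclm(L_f,L_g); ord L₀ ≤ 1+1.
Differentiate: ansatz ord ≤ ord L₀ ⇒ L.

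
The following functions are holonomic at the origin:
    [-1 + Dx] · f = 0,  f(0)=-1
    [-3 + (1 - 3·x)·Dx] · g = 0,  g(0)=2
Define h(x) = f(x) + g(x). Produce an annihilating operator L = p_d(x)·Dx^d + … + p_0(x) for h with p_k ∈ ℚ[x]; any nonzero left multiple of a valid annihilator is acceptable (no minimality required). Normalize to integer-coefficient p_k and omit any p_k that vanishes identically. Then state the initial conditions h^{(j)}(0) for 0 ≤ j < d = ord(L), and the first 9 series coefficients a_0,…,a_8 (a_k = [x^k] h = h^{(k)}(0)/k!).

L = (15 + 9·x) + (-17 - 6·x + 9·x^2)·Dx + (2 - 3·x - 9·x^2)·Dx^2  (order 2).
h: a_k = 1, 5, 35/2, 323/6, 3887/24, 58319/120, 1049759/720, 22044959/5040, 529079039/40320, …
ICs: h(0) = 1, h′(0) = 5.

f: a_k = -1, -1, -1/2, -1/6, -1/24, -1/120, -1/720, -1/5040, -1/40320, …
g: a_k = 2, 6, 18, 54, 162, 486, 1458, 4374, 13122, …
f+g: L₀ = lclm(L_f,L_g), ord ≤ 1+1.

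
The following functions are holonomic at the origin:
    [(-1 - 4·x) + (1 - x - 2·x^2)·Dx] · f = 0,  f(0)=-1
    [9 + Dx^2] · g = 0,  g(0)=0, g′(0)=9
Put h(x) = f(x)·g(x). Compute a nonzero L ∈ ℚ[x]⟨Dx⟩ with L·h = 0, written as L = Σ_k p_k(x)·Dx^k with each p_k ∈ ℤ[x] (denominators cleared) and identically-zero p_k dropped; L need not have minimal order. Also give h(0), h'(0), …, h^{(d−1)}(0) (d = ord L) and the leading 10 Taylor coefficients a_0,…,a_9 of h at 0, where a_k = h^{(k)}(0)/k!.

L = (-5 + 9·x + 18·x^2) + (2 + 8·x)·Dx + (-1 + x + 2·x^2)·Dx^2  (order 2).
h: a_k = 0, -9, -9, -27/2, -63/2, -2583/40, -5103/40, -143037/560, -285921/560, -4576689/4480, …
ICs: h(0) = 0, h′(0) = -9.

f: a_k = -1, -1, -3, -5, -11, -21, -43, -85, -171, -341, …
g: a_k = 0, 9, 0, -27/2, 0, 243/40, 0, -729/560, 0, 729/4480, …
Sym-product of L_f,L_g gives L₀ (≤ ord 2).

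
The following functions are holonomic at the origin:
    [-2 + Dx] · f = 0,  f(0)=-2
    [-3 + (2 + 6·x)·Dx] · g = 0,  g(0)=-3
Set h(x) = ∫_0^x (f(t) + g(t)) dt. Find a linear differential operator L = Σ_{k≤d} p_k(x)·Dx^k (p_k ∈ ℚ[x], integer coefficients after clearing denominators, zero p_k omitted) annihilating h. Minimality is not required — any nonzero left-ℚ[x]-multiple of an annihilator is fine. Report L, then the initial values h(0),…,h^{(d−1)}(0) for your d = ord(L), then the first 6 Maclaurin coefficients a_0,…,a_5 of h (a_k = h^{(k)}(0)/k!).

L = (42 + 72·x)·Dx + (-25 - 96·x - 144·x^2)·Dx^2 + (2 + 30·x + 72·x^2)·Dx^3  (order 3).
h: a_k = 0, -5, -17/4, -5/24, -371/192, 3133/1920, …
ICs: h(0) = 0, h′(0) = -5, h′′(0) = -17/2.

f: a_k = -2, -4, -4, -8/3, -4/3, -8/15, …
g: a_k = -3, -9/2, 27/8, -81/16, 1215/128, -5103/256, …
Sum ⇒ L₀ = lclm(L_f,L_g) in ℚ(x)⟨Dx⟩.
h=∫₀ˣh₀: take L = L₀·Dx.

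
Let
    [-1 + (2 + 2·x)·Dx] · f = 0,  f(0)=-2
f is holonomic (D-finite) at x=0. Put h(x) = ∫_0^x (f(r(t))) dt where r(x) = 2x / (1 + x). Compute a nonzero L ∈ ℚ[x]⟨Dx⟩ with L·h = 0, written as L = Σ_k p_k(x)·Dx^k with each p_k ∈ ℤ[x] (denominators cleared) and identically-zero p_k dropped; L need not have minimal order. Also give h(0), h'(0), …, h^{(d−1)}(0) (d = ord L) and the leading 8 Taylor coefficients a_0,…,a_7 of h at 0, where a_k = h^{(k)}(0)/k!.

f: a_k = -2, -1, 1/4, -1/8, 5/64, -7/128, 21/512, -33/1024, …
Substitute x→r, Dx→(1/r')Dx; clear ⇒ L₀.
h=∫h₀ ⇒ L = L₀·Dx.
L = -Dx + (1 + 4·x + 3·x^2)·Dx^2  (order 2).
h: a_k = 0, -2, -1, 1, -5/4, 37/20, -25/8, 327/56, …
ICs: h(0) = 0, h′(0) = -2.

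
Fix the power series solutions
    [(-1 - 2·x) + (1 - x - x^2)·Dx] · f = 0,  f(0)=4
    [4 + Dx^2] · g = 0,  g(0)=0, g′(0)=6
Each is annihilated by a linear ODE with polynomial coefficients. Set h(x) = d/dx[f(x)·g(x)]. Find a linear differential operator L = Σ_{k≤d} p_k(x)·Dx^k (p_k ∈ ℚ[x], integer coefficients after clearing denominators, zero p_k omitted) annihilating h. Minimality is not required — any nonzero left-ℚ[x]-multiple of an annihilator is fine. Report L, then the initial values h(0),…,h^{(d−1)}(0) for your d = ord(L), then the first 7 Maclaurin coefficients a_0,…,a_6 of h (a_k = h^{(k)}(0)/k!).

L = (-6 - 16·x - 8·x^2 + 16·x^3 + 8·x^4) + (-1 + 2·x + 12·x^2 + 8·x^3)·Dx + (1 - 3·x - x^2 + 4·x^3 + 2·x^4)·Dx^2  (order 2).
h: a_k = 24, 48, 96, 224, 456, 4416/5, 5000/3, …
ICs: h(0) = 24, h′(0) = 48.

f: a_k = 4, 4, 8, 12, 20, 32, 52, …
g: a_k = 0, 6, 0, -4, 0, 4/5, 0, …
Sym-product of L_f,L_g gives L₀ (≤ ord 2).
h₀' ⇒ L via d/dx closure of L₀.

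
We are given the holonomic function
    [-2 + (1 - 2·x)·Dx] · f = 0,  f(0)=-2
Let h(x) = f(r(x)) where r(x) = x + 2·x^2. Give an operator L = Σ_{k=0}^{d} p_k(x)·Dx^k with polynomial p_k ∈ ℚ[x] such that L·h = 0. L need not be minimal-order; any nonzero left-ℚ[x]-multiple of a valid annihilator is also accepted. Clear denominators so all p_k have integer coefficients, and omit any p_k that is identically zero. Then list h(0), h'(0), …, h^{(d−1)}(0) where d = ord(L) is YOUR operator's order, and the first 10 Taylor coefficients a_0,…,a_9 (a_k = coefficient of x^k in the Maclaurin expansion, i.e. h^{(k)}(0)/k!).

f: a_k = -2, -4, -8, -16, -32, -64, -128, -256, -512, -1024, …
h₀=f(r): pull back L_f along r ⇒ L₀.
L = (2 + 8·x) + (-1 + 2·x + 4·x^2)·Dx  (order 1).
h: a_k = -2, -4, -16, -48, -160, -512, -1664, -5376, -17408, -56320, …
ICs: h(0) = -2.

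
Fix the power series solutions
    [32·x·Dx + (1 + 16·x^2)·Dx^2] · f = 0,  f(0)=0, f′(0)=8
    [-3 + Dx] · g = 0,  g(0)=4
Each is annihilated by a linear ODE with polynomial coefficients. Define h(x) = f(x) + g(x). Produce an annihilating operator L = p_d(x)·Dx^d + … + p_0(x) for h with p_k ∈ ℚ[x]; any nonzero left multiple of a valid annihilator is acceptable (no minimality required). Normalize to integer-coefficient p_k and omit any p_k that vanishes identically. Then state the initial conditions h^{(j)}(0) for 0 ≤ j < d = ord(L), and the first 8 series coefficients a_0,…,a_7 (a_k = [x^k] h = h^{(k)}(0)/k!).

L = (96 - 288·x - 4608·x^2 - 4608·x^3)·Dx + (-41 + 1248·x^2 - 2304·x^4)·Dx^2 + (3 + 32·x + 96·x^2 + 512·x^3 + 768·x^4)·Dx^3  (order 3).
h: a_k = 4, 20, 18, -74/3, 27/2, 4177/10, 81/20, -655117/140, …
ICs: h(0) = 4, h′(0) = 20, h′′(0) = 36.

f: a_k = 0, 8, 0, -128/3, 0, 2048/5, 0, -32768/7, …
g: a_k = 4, 12, 18, 18, 27/2, 81/10, 81/20, 243/140, …
h₀=f+g: left-lcm gives L₀, ord ≤ 3.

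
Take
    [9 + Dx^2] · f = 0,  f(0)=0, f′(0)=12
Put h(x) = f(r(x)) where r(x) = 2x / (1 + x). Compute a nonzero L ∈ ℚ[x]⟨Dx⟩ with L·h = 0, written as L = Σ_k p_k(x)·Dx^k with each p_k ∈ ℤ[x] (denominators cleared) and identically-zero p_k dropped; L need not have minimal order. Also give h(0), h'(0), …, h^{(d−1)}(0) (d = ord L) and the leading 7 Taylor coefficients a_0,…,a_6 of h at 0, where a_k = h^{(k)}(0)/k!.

L = 36 + (2 + 6·x + 6·x^2 + 2·x^3)·Dx + (1 + 4·x + 6·x^2 + 4·x^3 + x^4)·Dx^2  (order 2).
h: a_k = 0, 24, -24, -120, 408, -2904/5, 120, …
ICs: h(0) = 0, h′(0) = 24.

f: a_k = 0, 12, 0, -18, 0, 81/10, 0, …
Change of var in L_f (x↦r) gives L₀.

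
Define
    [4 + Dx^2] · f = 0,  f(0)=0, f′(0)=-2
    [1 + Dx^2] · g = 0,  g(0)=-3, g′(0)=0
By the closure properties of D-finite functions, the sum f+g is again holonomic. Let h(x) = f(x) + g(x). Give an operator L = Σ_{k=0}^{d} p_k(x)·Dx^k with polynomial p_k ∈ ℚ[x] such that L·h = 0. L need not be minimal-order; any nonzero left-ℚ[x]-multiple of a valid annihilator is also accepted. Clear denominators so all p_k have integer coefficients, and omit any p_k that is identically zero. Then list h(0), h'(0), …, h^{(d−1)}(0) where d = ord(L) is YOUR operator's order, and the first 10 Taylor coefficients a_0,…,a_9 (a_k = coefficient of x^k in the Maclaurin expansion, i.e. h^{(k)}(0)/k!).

f: a_k = 0, -2, 0, 4/3, 0, -4/15, 0, 8/315, 0, -4/2835, …
g: a_k = -3, 0, 3/2, 0, -1/8, 0, 1/240, 0, -1/13440, 0, …
Sum ⇒ L₀ = lclm(L_f,L_g) in ℚ(x)⟨Dx⟩.
L = 4 + 5·Dx^2 + Dx^4  (order 4).
h: a_k = -3, -2, 3/2, 4/3, -1/8, -4/15, 1/240, 8/315, -1/13440, -4/2835, …
ICs: h(0) = -3, h′(0) = -2, h′′(0) = 3, h′′′(0) = 8.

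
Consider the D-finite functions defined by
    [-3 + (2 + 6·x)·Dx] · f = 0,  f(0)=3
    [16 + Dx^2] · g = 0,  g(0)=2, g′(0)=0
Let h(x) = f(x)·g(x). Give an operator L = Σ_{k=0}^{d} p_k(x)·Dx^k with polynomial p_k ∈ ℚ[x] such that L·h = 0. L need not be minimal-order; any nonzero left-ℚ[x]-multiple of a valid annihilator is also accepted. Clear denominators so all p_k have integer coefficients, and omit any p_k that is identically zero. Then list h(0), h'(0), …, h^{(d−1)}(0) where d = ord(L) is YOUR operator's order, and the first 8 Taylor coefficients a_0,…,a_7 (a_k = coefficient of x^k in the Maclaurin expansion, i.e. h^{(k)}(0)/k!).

f: a_k = 3, 9/2, -27/8, 81/16, -1215/128, 5103/256, -45927/1024, 216513/2048, …
g: a_k = 2, 0, -16, 0, 64/3, 0, -512/45, 0, …
Product ⇒ symmetric product L₀, ord ≤ 2.
L = (91 + 384·x + 576·x^2) + (-12 - 36·x)·Dx + (4 + 24·x + 36·x^2)·Dx^2  (order 2).
h: a_k = 6, 9, -219/4, -495/8, 6337/64, 7023/128, -337609/7680, -259579/5120, …
ICs: h(0) = 6, h′(0) = 9.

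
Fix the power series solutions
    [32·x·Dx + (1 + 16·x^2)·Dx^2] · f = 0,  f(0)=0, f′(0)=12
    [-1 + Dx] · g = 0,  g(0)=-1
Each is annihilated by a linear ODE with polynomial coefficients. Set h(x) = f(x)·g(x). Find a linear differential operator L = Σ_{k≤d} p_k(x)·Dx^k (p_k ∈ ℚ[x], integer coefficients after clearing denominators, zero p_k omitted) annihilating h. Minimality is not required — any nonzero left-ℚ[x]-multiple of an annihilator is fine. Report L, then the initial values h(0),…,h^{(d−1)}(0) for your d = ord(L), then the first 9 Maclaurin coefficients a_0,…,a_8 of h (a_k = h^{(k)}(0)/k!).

f: a_k = 0, 12, 0, -64, 0, 3072/5, 0, -49152/7, 0, …
g: a_k = -1, -1, -1/2, -1/6, -1/24, -1/120, -1/720, -1/5040, -1/40320, …
Product ⇒ symmetric product L₀, ord ≤ 2.
L = (1 - 32·x + 16·x^2) + (-2 + 32·x - 32·x^2)·Dx + (1 + 16·x^2)·Dx^2  (order 2).
h: a_k = 0, -12, -12, 58, 62, -5829/10, -3623/6, 940403/140, 581267/84, …
ICs: h(0) = 0, h′(0) = -12.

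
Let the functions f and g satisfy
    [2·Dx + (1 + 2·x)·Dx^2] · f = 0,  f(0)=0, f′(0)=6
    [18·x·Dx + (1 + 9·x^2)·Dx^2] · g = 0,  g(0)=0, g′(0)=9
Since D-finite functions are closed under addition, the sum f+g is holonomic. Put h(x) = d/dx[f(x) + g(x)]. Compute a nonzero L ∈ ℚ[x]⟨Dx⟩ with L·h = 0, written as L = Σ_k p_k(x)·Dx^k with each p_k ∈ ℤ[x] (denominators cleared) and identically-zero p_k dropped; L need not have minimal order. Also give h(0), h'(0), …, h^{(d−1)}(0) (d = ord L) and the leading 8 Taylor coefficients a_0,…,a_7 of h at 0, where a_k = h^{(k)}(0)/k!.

f: a_k = 0, 6, -6, 8, -12, 96/5, -32, 384/7, …
g: a_k = 0, 9, 0, -27, 0, 729/5, 0, -6561/7, …
Sum ⇒ L₀ = lclm(L_f,L_g) in ℚ(x)⟨Dx⟩.
Differentiate: ansatz ord ≤ ord L₀ ⇒ L.
L = (-18 - 108·x + 486·x^2 + 324·x^3) + (-13 - 36·x + 135·x^2 + 972·x^3 + 648·x^4)·Dx + (-1 + 7·x + 18·x^2 + 81·x^3 + 243·x^4 + 162·x^5)·Dx^2  (order 2).
h: a_k = 15, -12, -57, -48, 825, -192, -6177, -768, …
ICs: h(0) = 15, h′(0) = -12.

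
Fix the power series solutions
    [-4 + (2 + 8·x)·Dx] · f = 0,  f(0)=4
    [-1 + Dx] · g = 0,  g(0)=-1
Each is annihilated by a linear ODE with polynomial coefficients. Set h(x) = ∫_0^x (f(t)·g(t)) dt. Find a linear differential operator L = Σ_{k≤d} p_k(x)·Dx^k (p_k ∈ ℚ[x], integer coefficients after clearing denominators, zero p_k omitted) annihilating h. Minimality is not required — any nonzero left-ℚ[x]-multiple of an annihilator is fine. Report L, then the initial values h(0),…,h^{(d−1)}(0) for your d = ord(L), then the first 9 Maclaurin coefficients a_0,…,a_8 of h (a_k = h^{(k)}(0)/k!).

f: a_k = 4, 8, -8, 16, -40, 112, -336, 1056, -3432, …
g: a_k = -1, -1, -1/2, -1/6, -1/24, -1/120, -1/720, -1/5040, -1/40320, …
f·g: L₀ = L_f ⊗_s L_g, ord ≤ 1·1.
∫: right-multiply L₀ by Dx.
L = (-3 - 4·x)·Dx + (1 + 4·x)·Dx^2  (order 2).
h: a_k = 0, -4, -6, -2/3, -19/6, 53/10, -2371/180, 43487/1260, -323377/3360, …
ICs: h(0) = 0, h′(0) = -4.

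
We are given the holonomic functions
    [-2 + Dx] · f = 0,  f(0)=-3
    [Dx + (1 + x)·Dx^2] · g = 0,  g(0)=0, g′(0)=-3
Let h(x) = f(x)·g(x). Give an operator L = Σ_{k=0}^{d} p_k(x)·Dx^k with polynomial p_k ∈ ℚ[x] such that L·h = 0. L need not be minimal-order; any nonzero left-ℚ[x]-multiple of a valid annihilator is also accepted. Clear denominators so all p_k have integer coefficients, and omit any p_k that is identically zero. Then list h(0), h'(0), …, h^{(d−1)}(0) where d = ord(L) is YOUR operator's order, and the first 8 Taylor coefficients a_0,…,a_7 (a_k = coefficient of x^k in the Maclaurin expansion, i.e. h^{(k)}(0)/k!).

L = (2 + 4·x) + (-3 - 4·x)·Dx + (1 + x)·Dx^2  (order 2).
h: a_k = 0, 9, 27/2, 12, 27/4, 33/10, 1, 17/35, …
ICs: h(0) = 0, h′(0) = 9.

f: a_k = -3, -6, -6, -4, -2, -4/5, -4/15, -8/105, …
g: a_k = 0, -3, 3/2, -1, 3/4, -3/5, 1/2, -3/7, …
h₀=f·g: eliminate ⇒ L₀, order ≤ 1·2.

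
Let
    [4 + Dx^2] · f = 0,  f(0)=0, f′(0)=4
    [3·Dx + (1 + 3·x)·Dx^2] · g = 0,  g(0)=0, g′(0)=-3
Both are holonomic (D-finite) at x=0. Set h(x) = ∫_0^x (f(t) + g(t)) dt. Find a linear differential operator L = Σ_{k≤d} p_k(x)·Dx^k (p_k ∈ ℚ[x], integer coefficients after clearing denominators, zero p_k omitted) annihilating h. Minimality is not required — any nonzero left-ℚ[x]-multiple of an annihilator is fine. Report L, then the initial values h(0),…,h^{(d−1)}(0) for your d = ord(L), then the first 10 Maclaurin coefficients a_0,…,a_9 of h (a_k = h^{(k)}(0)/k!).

f: a_k = 0, 4, 0, -8/3, 0, 8/15, 0, -16/315, 0, 8/2835, …
g: a_k = 0, -3, 9/2, -9, 81/4, -243/5, 243/2, -2187/7, 6561/8, -2187, …
h₀=f+g: left-lcm gives L₀, ord ≤ 4.
h=∫₀ˣh₀: take L = L₀·Dx.
L = (348 + 144·x + 216·x^2)·Dx^2 + (44 + 180·x + 216·x^2 + 216·x^3)·Dx^3 + (87 + 36·x + 54·x^2)·Dx^4 + (11 + 45·x + 54·x^2 + 54·x^3)·Dx^5  (order 5).
h: a_k = 0, 0, 1/2, 3/2, -35/12, 81/20, -721/90, 243/14, -98431/2520, 729/8, …
ICs: h(0) = 0, h′(0) = 0, h′′(0) = 1, h′′′(0) = 9, h′′′′(0) = -70.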